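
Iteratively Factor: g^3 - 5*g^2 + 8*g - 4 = (g - 2)*(g^2 - 3*g + 2) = (g - 2)^2*(g - 1)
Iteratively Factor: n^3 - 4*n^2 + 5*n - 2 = (n - 1)*(n^2 - 3*n + 2) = (n - 2)*(n - 1)*(n - 1)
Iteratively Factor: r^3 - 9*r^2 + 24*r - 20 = (r - 2)*(r^2 - 7*r + 10) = (r - 2)^2*(r - 5)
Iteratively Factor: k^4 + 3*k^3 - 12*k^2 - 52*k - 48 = (k + 3)*(k^3 - 12*k - 16) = (k + 2)*(k + 3)*(k^2 - 2*k - 8) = (k + 2)^2*(k + 3)*(k - 4)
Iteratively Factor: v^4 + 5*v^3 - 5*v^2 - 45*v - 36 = (v + 3)*(v^3 + 2*v^2 - 11*v - 12) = (v - 3)*(v + 3)*(v^2 + 5*v + 4) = (v - 3)*(v + 3)*(v + 4)*(v + 1)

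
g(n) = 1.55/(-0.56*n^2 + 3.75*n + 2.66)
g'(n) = 1.55*(1.12*n - 3.75)/(-0.56*n^2 + 3.75*n + 2.66)^2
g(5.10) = 0.21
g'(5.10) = 0.06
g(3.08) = 0.17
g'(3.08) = -0.01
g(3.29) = 0.17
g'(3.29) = -0.00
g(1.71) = 0.21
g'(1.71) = -0.05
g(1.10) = 0.25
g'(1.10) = -0.10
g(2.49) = 0.18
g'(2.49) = -0.02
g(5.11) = 0.22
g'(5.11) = 0.06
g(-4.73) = -0.06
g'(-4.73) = -0.02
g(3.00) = 0.17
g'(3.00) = -0.01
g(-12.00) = -0.01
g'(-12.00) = -0.00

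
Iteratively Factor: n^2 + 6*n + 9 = (n + 3)*(n + 3)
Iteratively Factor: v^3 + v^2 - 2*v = (v - 1)*(v^2 + 2*v) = v*(v - 1)*(v + 2)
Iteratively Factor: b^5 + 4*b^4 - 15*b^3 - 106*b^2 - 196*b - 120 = (b + 3)*(b^4 + b^3 - 18*b^2 - 52*b - 40) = (b + 2)*(b + 3)*(b^3 - b^2 - 16*b - 20) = (b + 2)^2*(b + 3)*(b^2 - 3*b - 10) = (b + 2)^3*(b + 3)*(b - 5)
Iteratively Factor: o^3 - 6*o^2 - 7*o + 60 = (o - 4)*(o^2 - 2*o - 15) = (o - 5)*(o - 4)*(o + 3)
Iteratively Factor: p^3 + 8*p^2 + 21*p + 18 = (p + 3)*(p^2 + 5*p + 6) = (p + 2)*(p + 3)*(p + 3)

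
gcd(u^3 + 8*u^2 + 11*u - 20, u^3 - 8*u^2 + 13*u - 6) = u - 1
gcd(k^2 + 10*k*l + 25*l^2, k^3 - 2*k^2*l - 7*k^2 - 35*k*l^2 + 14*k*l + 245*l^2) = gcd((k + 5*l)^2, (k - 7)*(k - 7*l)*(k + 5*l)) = k + 5*l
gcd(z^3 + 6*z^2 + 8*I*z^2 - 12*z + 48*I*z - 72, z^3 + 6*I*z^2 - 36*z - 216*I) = z^2 + z*(6 + 6*I) + 36*I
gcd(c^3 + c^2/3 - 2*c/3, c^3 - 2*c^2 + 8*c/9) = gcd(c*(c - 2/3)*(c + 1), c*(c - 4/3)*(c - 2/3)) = c^2 - 2*c/3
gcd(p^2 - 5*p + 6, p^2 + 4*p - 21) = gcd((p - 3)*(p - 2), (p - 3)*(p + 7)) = p - 3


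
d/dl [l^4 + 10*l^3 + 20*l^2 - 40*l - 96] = 4*l^3 + 30*l^2 + 40*l - 40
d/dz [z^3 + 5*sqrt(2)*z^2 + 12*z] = 3*z^2 + 10*sqrt(2)*z + 12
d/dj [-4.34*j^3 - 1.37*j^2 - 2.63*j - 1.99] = -13.02*j^2 - 2.74*j - 2.63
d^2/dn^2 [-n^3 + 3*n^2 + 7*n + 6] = 6 - 6*n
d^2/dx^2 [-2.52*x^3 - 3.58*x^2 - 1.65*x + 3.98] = -15.12*x - 7.16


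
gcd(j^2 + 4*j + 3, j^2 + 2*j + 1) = j + 1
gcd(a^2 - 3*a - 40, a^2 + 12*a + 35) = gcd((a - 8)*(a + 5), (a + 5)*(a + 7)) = a + 5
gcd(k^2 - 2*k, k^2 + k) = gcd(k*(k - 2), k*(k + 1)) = k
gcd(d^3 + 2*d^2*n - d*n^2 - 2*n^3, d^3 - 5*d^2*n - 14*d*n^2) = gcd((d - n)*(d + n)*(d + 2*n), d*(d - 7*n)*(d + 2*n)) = d + 2*n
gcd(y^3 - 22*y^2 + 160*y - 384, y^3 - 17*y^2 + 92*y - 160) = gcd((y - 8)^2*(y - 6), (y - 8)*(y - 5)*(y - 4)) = y - 8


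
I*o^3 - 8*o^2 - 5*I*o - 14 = (o + 2*I)*(o + 7*I)*(I*o + 1)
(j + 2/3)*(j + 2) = j^2 + 8*j/3 + 4/3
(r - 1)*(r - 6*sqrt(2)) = r^2 - 6*sqrt(2)*r - r + 6*sqrt(2)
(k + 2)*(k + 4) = k^2 + 6*k + 8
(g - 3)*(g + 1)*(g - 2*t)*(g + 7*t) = g^4 + 5*g^3*t - 2*g^3 - 14*g^2*t^2 - 10*g^2*t - 3*g^2 + 28*g*t^2 - 15*g*t + 42*t^2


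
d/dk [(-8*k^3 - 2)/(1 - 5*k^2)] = 4*k*(10*k^3 - 6*k - 5)/(25*k^4 - 10*k^2 + 1)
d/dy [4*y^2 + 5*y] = 8*y + 5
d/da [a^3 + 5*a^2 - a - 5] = 3*a^2 + 10*a - 1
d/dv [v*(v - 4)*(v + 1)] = 3*v^2 - 6*v - 4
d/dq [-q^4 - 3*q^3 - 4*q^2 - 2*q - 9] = -4*q^3 - 9*q^2 - 8*q - 2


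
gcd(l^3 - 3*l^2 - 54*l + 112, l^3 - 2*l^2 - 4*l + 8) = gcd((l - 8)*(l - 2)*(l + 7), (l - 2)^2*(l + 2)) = l - 2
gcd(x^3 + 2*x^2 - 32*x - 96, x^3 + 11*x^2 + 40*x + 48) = x^2 + 8*x + 16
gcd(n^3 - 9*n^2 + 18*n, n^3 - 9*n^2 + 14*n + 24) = n - 6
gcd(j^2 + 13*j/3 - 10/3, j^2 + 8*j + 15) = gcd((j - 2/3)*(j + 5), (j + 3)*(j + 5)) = j + 5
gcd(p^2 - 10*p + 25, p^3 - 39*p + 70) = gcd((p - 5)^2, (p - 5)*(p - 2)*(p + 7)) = p - 5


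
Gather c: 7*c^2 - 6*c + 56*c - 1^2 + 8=7*c^2 + 50*c + 7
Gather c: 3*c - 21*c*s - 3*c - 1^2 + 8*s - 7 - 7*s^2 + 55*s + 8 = -21*c*s - 7*s^2 + 63*s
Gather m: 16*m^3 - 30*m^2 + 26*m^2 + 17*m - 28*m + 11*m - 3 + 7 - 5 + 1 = 16*m^3 - 4*m^2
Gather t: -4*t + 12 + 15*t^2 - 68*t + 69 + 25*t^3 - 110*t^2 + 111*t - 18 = 25*t^3 - 95*t^2 + 39*t + 63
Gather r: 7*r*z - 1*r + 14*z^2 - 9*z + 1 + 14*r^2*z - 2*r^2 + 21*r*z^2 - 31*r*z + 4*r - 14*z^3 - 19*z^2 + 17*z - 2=r^2*(14*z - 2) + r*(21*z^2 - 24*z + 3) - 14*z^3 - 5*z^2 + 8*z - 1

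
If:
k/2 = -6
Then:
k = -12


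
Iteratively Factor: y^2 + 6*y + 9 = (y + 3)*(y + 3)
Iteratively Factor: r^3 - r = (r + 1)*(r^2 - r) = (r - 1)*(r + 1)*(r)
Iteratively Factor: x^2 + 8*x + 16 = (x + 4)*(x + 4)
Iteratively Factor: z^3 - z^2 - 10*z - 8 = (z - 4)*(z^2 + 3*z + 2) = (z - 4)*(z + 2)*(z + 1)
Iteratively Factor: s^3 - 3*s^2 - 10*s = (s)*(s^2 - 3*s - 10) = s*(s + 2)*(s - 5)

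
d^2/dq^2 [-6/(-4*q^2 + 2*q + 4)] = 6*(4*q^2 - 2*q - (4*q - 1)^2 - 4)/(-2*q^2 + q + 2)^3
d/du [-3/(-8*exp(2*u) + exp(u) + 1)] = (3 - 48*exp(u))*exp(u)/(-8*exp(2*u) + exp(u) + 1)^2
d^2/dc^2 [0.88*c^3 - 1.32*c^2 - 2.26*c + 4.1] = 5.28*c - 2.64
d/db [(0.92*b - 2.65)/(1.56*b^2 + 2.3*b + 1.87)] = (-1.4352*b^2 + 8.268*b + 7.8154)/(2.4336*b^4 + 7.176*b^3 + 11.1244*b^2 + 8.602*b + 3.4969)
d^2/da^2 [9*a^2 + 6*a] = 18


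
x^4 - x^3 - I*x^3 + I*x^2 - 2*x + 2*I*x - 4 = (x - 2)*(x + 1)*(x - 2*I)*(x + I)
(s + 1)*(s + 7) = s^2 + 8*s + 7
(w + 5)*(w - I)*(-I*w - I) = -I*w^3 - w^2 - 6*I*w^2 - 6*w - 5*I*w - 5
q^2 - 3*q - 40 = (q - 8)*(q + 5)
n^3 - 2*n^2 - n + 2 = (n - 2)*(n - 1)*(n + 1)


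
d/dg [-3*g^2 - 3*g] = -6*g - 3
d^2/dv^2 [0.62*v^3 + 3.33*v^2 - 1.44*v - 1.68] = 3.72*v + 6.66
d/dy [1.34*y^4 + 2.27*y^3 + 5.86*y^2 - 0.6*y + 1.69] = 5.36*y^3 + 6.81*y^2 + 11.72*y - 0.6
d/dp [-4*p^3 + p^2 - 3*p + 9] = -12*p^2 + 2*p - 3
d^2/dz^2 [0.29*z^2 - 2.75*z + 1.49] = 0.580000000000000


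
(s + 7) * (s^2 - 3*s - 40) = s^3 + 4*s^2 - 61*s - 280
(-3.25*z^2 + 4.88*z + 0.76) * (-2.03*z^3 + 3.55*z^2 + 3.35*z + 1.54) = 6.5975*z^5 - 21.4439*z^4 + 4.8937*z^3 + 14.041*z^2 + 10.0612*z + 1.1704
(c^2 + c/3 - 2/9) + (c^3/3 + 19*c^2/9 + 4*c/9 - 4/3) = c^3/3 + 28*c^2/9 + 7*c/9 - 14/9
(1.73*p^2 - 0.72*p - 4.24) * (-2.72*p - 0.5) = -4.7056*p^3 + 1.0934*p^2 + 11.8928*p + 2.12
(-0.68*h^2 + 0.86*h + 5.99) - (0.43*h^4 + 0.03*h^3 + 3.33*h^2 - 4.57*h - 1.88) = -0.43*h^4 - 0.03*h^3 - 4.01*h^2 + 5.43*h + 7.87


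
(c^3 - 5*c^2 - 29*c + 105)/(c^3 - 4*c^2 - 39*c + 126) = (c + 5)/(c + 6)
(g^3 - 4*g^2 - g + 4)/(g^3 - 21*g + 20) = (g + 1)/(g + 5)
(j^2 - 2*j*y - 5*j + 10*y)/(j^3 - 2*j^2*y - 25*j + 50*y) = 1/(j + 5)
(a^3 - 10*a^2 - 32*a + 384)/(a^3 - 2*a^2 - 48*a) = (a - 8)/a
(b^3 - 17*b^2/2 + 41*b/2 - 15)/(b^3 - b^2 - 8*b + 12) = (b^2 - 13*b/2 + 15/2)/(b^2 + b - 6)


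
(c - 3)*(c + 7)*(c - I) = c^3 + 4*c^2 - I*c^2 - 21*c - 4*I*c + 21*I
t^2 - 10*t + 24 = (t - 6)*(t - 4)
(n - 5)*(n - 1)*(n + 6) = n^3 - 31*n + 30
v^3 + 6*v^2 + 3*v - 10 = (v - 1)*(v + 2)*(v + 5)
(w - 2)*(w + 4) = w^2 + 2*w - 8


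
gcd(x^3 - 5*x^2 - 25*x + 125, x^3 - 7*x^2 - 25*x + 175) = x^2 - 25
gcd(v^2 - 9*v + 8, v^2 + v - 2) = v - 1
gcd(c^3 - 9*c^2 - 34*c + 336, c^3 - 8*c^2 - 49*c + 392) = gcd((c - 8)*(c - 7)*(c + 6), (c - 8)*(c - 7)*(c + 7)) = c^2 - 15*c + 56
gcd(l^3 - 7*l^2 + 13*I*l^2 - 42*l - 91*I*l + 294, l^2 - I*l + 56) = l + 7*I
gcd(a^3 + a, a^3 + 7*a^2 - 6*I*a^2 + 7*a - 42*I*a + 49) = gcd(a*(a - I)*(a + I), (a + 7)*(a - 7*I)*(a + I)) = a + I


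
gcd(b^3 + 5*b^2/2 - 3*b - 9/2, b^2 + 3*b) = b + 3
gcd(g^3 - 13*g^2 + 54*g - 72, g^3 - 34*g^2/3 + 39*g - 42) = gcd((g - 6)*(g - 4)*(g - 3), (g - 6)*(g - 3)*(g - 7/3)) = g^2 - 9*g + 18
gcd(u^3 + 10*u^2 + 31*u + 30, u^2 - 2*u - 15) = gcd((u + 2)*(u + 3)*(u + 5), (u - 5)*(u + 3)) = u + 3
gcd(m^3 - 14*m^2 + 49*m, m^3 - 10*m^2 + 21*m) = m^2 - 7*m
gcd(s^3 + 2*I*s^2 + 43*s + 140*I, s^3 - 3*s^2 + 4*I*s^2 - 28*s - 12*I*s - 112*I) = s + 4*I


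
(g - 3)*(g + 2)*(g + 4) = g^3 + 3*g^2 - 10*g - 24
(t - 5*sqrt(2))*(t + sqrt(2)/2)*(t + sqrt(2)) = t^3 - 7*sqrt(2)*t^2/2 - 14*t - 5*sqrt(2)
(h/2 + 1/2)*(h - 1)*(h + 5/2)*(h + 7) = h^4/2 + 19*h^3/4 + 33*h^2/4 - 19*h/4 - 35/4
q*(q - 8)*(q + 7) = q^3 - q^2 - 56*q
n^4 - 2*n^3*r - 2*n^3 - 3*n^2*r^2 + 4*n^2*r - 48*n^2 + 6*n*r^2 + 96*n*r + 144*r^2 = (n - 8)*(n + 6)*(n - 3*r)*(n + r)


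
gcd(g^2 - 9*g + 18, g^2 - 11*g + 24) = g - 3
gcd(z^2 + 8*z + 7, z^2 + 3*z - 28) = z + 7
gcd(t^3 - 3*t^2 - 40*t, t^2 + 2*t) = t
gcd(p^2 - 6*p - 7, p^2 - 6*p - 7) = p^2 - 6*p - 7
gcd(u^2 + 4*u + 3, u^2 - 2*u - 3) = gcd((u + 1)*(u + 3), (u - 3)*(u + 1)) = u + 1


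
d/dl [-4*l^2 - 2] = -8*l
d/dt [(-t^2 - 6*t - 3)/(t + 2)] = (-t^2 - 4*t - 9)/(t^2 + 4*t + 4)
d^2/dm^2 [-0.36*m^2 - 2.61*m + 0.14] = -0.720000000000000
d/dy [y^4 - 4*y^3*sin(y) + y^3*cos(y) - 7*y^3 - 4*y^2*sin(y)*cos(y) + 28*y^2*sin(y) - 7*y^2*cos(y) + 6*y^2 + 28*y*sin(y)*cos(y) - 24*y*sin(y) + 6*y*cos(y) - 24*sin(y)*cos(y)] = -y^3*sin(y) - 4*y^3*cos(y) + 4*y^3 - 5*y^2*sin(y) + 31*y^2*cos(y) - 4*y^2*cos(2*y) - 21*y^2 + 50*y*sin(y) - 4*y*sin(2*y) - 38*y*cos(y) + 28*y*cos(2*y) + 12*y - 24*sin(y) + 14*sin(2*y) + 6*cos(y) - 24*cos(2*y)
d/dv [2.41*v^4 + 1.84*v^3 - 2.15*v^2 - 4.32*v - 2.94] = 9.64*v^3 + 5.52*v^2 - 4.3*v - 4.32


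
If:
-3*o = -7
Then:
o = 7/3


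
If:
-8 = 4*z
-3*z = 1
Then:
No Solution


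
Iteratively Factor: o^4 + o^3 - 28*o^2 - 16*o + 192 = (o - 4)*(o^3 + 5*o^2 - 8*o - 48) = (o - 4)*(o + 4)*(o^2 + o - 12) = (o - 4)*(o - 3)*(o + 4)*(o + 4)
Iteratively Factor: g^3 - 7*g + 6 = (g - 1)*(g^2 + g - 6) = (g - 1)*(g + 3)*(g - 2)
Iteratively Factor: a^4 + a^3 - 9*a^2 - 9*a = (a + 1)*(a^3 - 9*a) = (a - 3)*(a + 1)*(a^2 + 3*a) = a*(a - 3)*(a + 1)*(a + 3)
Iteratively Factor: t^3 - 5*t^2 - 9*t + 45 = (t - 5)*(t^2 - 9) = (t - 5)*(t - 3)*(t + 3)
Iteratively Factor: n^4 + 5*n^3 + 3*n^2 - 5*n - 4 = (n + 1)*(n^3 + 4*n^2 - n - 4) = (n + 1)*(n + 4)*(n^2 - 1) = (n + 1)^2*(n + 4)*(n - 1)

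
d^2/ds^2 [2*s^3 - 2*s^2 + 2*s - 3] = 12*s - 4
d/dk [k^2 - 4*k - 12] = 2*k - 4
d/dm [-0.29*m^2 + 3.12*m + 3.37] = 3.12 - 0.58*m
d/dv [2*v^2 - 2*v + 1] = 4*v - 2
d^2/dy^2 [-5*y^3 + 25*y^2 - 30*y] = 50 - 30*y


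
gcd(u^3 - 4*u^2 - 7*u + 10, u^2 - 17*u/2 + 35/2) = u - 5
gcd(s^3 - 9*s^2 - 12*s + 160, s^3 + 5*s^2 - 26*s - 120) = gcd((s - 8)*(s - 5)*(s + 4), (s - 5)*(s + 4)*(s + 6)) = s^2 - s - 20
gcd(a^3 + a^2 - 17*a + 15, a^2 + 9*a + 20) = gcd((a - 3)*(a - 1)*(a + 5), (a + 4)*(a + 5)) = a + 5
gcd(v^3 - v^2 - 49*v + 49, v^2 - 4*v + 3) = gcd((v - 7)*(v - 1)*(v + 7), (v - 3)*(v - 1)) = v - 1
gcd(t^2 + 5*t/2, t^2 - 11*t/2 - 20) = t + 5/2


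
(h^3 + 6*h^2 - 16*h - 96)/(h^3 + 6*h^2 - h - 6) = (h^2 - 16)/(h^2 - 1)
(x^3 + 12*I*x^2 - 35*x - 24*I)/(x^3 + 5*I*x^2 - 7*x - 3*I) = (x + 8*I)/(x + I)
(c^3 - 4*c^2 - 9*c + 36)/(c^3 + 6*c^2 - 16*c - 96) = (c^2 - 9)/(c^2 + 10*c + 24)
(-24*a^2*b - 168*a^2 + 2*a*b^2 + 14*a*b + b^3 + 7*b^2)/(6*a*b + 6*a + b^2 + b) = (-4*a*b - 28*a + b^2 + 7*b)/(b + 1)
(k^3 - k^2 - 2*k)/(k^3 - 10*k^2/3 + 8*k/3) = 3*(k + 1)/(3*k - 4)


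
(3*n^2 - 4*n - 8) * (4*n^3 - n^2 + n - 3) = 12*n^5 - 19*n^4 - 25*n^3 - 5*n^2 + 4*n + 24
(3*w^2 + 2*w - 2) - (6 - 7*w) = 3*w^2 + 9*w - 8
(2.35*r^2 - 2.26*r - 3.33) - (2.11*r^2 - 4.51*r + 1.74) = 0.24*r^2 + 2.25*r - 5.07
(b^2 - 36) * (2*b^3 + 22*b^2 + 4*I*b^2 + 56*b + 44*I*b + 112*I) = 2*b^5 + 22*b^4 + 4*I*b^4 - 16*b^3 + 44*I*b^3 - 792*b^2 - 32*I*b^2 - 2016*b - 1584*I*b - 4032*I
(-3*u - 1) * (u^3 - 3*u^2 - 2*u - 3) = -3*u^4 + 8*u^3 + 9*u^2 + 11*u + 3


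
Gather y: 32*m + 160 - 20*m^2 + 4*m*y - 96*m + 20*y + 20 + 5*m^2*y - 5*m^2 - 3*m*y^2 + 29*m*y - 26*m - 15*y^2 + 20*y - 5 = -25*m^2 - 90*m + y^2*(-3*m - 15) + y*(5*m^2 + 33*m + 40) + 175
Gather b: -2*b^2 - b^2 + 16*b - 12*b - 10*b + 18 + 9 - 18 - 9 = -3*b^2 - 6*b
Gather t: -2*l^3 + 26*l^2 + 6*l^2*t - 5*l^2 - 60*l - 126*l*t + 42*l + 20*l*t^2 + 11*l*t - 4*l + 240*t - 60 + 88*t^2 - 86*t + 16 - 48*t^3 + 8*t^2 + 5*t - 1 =-2*l^3 + 21*l^2 - 22*l - 48*t^3 + t^2*(20*l + 96) + t*(6*l^2 - 115*l + 159) - 45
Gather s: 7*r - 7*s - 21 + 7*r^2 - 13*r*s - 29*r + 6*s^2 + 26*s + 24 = 7*r^2 - 22*r + 6*s^2 + s*(19 - 13*r) + 3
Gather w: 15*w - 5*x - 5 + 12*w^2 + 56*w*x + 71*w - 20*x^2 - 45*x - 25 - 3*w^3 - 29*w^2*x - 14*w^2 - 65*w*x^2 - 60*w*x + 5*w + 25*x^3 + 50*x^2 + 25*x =-3*w^3 + w^2*(-29*x - 2) + w*(-65*x^2 - 4*x + 91) + 25*x^3 + 30*x^2 - 25*x - 30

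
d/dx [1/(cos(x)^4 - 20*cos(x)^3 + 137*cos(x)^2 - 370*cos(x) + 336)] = 2*(2*cos(x)^3 - 30*cos(x)^2 + 137*cos(x) - 185)*sin(x)/(cos(x)^4 - 20*cos(x)^3 + 137*cos(x)^2 - 370*cos(x) + 336)^2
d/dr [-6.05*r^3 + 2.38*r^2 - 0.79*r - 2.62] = -18.15*r^2 + 4.76*r - 0.79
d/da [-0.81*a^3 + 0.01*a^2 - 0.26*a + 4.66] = -2.43*a^2 + 0.02*a - 0.26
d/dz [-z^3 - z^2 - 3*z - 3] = -3*z^2 - 2*z - 3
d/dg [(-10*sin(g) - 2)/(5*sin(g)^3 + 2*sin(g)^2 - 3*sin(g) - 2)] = 2*(50*sin(g)^3 + 25*sin(g)^2 + 4*sin(g) + 7)*cos(g)/(5*sin(g)^3 + 2*sin(g)^2 - 3*sin(g) - 2)^2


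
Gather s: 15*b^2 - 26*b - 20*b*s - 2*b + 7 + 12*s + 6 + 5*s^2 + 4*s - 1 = 15*b^2 - 28*b + 5*s^2 + s*(16 - 20*b) + 12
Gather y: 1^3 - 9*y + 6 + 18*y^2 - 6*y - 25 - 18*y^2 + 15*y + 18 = 0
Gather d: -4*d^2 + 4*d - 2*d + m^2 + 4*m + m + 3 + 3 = -4*d^2 + 2*d + m^2 + 5*m + 6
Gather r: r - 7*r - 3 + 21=18 - 6*r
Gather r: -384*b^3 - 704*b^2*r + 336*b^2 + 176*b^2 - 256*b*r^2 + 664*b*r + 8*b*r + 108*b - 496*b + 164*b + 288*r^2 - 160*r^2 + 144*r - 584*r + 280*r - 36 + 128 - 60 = -384*b^3 + 512*b^2 - 224*b + r^2*(128 - 256*b) + r*(-704*b^2 + 672*b - 160) + 32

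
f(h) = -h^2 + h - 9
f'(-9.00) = 19.00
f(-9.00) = -99.00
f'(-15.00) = 31.00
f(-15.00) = -249.00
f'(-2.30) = 5.60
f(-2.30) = -16.59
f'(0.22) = 0.56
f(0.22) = -8.83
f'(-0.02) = 1.04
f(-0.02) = -9.02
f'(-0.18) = 1.36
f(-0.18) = -9.21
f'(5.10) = -9.20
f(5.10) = -29.91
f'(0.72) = -0.44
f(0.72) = -8.80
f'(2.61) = -4.22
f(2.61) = -13.20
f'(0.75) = -0.50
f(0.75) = -8.81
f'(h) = 1 - 2*h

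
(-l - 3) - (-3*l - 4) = 2*l + 1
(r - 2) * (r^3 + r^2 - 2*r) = r^4 - r^3 - 4*r^2 + 4*r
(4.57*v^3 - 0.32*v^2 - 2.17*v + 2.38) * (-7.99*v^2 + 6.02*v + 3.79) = -36.5143*v^5 + 30.0682*v^4 + 32.7322*v^3 - 33.2924*v^2 + 6.1033*v + 9.0202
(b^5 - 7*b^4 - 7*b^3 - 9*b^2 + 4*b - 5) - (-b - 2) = b^5 - 7*b^4 - 7*b^3 - 9*b^2 + 5*b - 3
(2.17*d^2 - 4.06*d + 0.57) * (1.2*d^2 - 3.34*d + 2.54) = 2.604*d^4 - 12.1198*d^3 + 19.7562*d^2 - 12.2162*d + 1.4478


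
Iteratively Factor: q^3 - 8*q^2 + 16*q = (q)*(q^2 - 8*q + 16) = q*(q - 4)*(q - 4)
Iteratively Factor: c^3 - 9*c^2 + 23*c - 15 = (c - 5)*(c^2 - 4*c + 3) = (c - 5)*(c - 3)*(c - 1)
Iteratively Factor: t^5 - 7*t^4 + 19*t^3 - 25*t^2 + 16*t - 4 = (t - 1)*(t^4 - 6*t^3 + 13*t^2 - 12*t + 4) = (t - 1)^2*(t^3 - 5*t^2 + 8*t - 4) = (t - 1)^3*(t^2 - 4*t + 4) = (t - 2)*(t - 1)^3*(t - 2)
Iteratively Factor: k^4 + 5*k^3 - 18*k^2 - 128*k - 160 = (k + 2)*(k^3 + 3*k^2 - 24*k - 80) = (k + 2)*(k + 4)*(k^2 - k - 20) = (k - 5)*(k + 2)*(k + 4)*(k + 4)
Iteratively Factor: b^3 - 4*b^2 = (b)*(b^2 - 4*b) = b*(b - 4)*(b)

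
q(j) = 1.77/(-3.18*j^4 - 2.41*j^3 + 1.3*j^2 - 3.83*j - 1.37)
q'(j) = 1.77*(12.72*j^3 + 7.23*j^2 - 2.6*j + 3.83)/(-3.18*j^4 - 2.41*j^3 + 1.3*j^2 - 3.83*j - 1.37)^2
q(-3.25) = -0.01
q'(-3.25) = -0.01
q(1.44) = -0.07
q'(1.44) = 0.15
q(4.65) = -0.00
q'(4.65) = 0.00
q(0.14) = -0.94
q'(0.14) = 1.81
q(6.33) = -0.00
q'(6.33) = 0.00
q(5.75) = -0.00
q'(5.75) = 0.00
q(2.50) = -0.01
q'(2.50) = 0.02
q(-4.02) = -0.00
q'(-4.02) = -0.00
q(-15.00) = -0.00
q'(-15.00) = -0.00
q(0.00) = -1.29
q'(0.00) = 3.61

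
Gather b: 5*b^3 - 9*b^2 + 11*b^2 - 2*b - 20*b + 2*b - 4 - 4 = 5*b^3 + 2*b^2 - 20*b - 8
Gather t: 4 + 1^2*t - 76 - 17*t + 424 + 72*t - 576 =56*t - 224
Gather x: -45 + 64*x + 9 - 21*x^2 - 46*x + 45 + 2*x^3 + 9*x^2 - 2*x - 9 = 2*x^3 - 12*x^2 + 16*x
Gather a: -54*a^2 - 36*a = -54*a^2 - 36*a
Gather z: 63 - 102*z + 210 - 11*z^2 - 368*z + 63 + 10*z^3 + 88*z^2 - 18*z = 10*z^3 + 77*z^2 - 488*z + 336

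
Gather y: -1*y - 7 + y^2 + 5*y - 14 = y^2 + 4*y - 21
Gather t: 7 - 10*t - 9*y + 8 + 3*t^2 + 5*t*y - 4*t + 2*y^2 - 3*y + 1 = 3*t^2 + t*(5*y - 14) + 2*y^2 - 12*y + 16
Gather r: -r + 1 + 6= 7 - r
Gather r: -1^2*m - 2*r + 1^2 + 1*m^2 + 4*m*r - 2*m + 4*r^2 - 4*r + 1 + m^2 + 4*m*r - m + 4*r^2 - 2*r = 2*m^2 - 4*m + 8*r^2 + r*(8*m - 8) + 2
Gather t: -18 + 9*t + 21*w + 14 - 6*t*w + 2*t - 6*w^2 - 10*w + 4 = t*(11 - 6*w) - 6*w^2 + 11*w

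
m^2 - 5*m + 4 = (m - 4)*(m - 1)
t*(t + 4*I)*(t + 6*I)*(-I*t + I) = -I*t^4 + 10*t^3 + I*t^3 - 10*t^2 + 24*I*t^2 - 24*I*t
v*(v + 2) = v^2 + 2*v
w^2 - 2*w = w*(w - 2)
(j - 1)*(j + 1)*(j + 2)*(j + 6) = j^4 + 8*j^3 + 11*j^2 - 8*j - 12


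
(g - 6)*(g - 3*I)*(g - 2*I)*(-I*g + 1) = -I*g^4 - 4*g^3 + 6*I*g^3 + 24*g^2 + I*g^2 - 6*g - 6*I*g + 36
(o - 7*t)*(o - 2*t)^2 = o^3 - 11*o^2*t + 32*o*t^2 - 28*t^3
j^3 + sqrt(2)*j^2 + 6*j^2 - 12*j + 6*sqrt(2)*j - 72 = (j + 6)*(j - 2*sqrt(2))*(j + 3*sqrt(2))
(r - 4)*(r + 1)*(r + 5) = r^3 + 2*r^2 - 19*r - 20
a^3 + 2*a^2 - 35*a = a*(a - 5)*(a + 7)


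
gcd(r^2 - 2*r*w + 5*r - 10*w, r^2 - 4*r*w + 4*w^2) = r - 2*w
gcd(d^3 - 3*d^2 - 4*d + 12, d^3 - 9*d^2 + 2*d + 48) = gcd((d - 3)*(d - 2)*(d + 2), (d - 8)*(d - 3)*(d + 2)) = d^2 - d - 6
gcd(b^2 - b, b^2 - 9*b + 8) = b - 1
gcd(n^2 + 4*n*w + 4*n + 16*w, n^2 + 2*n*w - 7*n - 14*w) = 1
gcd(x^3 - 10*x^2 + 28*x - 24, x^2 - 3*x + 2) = x - 2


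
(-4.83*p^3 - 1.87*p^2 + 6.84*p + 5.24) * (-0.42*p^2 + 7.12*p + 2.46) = 2.0286*p^5 - 33.6042*p^4 - 28.069*p^3 + 41.8998*p^2 + 54.1352*p + 12.8904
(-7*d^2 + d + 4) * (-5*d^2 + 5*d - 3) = 35*d^4 - 40*d^3 + 6*d^2 + 17*d - 12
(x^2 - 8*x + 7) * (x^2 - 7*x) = x^4 - 15*x^3 + 63*x^2 - 49*x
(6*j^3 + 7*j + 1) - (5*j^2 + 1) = 6*j^3 - 5*j^2 + 7*j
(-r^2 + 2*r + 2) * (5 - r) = r^3 - 7*r^2 + 8*r + 10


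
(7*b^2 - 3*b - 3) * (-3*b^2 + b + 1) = -21*b^4 + 16*b^3 + 13*b^2 - 6*b - 3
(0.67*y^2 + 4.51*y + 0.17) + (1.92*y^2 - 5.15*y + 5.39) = 2.59*y^2 - 0.640000000000001*y + 5.56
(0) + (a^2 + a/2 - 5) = a^2 + a/2 - 5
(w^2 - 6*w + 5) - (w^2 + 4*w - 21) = 26 - 10*w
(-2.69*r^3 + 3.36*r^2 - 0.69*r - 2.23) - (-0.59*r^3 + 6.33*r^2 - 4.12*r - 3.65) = -2.1*r^3 - 2.97*r^2 + 3.43*r + 1.42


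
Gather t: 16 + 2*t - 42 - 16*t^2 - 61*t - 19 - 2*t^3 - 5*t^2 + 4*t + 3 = -2*t^3 - 21*t^2 - 55*t - 42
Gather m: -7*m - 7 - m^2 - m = -m^2 - 8*m - 7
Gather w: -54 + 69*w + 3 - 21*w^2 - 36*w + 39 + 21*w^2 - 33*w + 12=0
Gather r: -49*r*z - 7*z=-49*r*z - 7*z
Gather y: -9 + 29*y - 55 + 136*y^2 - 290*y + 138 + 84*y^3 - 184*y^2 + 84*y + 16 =84*y^3 - 48*y^2 - 177*y + 90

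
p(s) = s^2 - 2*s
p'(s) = 2*s - 2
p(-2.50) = 11.25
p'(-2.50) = -7.00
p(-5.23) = 37.81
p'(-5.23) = -12.46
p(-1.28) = 4.20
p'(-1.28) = -4.56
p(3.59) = 5.71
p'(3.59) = 5.18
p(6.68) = 31.26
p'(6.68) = 11.36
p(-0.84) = 2.39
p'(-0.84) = -3.68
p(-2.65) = 12.32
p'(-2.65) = -7.30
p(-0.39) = 0.93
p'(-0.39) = -2.78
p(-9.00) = 99.00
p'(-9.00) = -20.00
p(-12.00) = 168.00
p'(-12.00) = -26.00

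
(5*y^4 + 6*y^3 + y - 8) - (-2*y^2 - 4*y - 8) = 5*y^4 + 6*y^3 + 2*y^2 + 5*y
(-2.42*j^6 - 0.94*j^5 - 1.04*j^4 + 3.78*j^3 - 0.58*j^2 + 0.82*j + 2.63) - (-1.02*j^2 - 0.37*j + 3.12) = -2.42*j^6 - 0.94*j^5 - 1.04*j^4 + 3.78*j^3 + 0.44*j^2 + 1.19*j - 0.49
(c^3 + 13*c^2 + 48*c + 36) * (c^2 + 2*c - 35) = c^5 + 15*c^4 + 39*c^3 - 323*c^2 - 1608*c - 1260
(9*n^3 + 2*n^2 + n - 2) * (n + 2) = 9*n^4 + 20*n^3 + 5*n^2 - 4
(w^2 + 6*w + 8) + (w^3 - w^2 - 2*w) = w^3 + 4*w + 8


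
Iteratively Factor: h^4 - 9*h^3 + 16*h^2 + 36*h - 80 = (h - 5)*(h^3 - 4*h^2 - 4*h + 16) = (h - 5)*(h - 4)*(h^2 - 4) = (h - 5)*(h - 4)*(h + 2)*(h - 2)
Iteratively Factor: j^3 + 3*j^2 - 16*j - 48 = (j + 3)*(j^2 - 16) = (j - 4)*(j + 3)*(j + 4)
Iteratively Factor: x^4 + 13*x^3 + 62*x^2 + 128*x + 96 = (x + 2)*(x^3 + 11*x^2 + 40*x + 48) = (x + 2)*(x + 4)*(x^2 + 7*x + 12) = (x + 2)*(x + 3)*(x + 4)*(x + 4)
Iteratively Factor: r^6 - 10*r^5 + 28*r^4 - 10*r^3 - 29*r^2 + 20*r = (r + 1)*(r^5 - 11*r^4 + 39*r^3 - 49*r^2 + 20*r) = (r - 1)*(r + 1)*(r^4 - 10*r^3 + 29*r^2 - 20*r) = (r - 1)^2*(r + 1)*(r^3 - 9*r^2 + 20*r) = (r - 4)*(r - 1)^2*(r + 1)*(r^2 - 5*r) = r*(r - 4)*(r - 1)^2*(r + 1)*(r - 5)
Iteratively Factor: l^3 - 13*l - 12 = (l + 1)*(l^2 - l - 12) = (l + 1)*(l + 3)*(l - 4)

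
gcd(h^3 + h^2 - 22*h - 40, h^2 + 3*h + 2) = h + 2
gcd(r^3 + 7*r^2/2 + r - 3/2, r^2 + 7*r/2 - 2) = r - 1/2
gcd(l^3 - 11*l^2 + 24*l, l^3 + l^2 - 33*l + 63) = l - 3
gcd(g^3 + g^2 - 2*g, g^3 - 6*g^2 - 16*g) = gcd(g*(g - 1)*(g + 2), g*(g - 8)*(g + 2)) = g^2 + 2*g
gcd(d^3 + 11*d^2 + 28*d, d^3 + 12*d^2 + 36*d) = d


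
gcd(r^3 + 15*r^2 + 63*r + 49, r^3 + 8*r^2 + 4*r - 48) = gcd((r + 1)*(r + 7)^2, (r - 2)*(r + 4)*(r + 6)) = 1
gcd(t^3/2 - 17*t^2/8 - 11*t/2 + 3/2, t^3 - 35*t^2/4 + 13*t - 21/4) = 1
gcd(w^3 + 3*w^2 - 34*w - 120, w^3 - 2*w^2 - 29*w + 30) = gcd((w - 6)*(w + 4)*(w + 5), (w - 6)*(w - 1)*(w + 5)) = w^2 - w - 30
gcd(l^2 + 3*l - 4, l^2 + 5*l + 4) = l + 4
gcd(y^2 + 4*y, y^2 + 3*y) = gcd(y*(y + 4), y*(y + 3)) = y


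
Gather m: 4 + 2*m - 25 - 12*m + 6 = -10*m - 15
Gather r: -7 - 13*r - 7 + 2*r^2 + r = 2*r^2 - 12*r - 14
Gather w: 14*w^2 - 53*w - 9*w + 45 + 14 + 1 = 14*w^2 - 62*w + 60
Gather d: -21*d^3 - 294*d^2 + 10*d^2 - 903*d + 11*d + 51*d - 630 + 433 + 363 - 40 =-21*d^3 - 284*d^2 - 841*d + 126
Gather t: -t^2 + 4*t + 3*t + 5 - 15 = -t^2 + 7*t - 10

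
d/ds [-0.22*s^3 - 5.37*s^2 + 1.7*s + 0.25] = -0.66*s^2 - 10.74*s + 1.7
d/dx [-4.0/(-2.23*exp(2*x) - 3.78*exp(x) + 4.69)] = (-17.84*exp(x) - 15.12)*exp(x)/(2.23*exp(2*x) + 3.78*exp(x) - 4.69)^2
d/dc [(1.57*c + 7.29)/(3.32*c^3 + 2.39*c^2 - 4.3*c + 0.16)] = (-10.4248*c^3 - 76.3607*c^2 - 34.8462*c + 31.5982)/(11.0224*c^6 + 15.8696*c^5 - 22.8399*c^4 - 19.4916*c^3 + 19.2548*c^2 - 1.376*c + 0.0256)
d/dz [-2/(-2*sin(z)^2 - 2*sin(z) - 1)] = -(4*sin(2*z) + 4*cos(z))/(2*sin(z) - cos(2*z) + 2)^2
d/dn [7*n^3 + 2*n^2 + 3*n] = 21*n^2 + 4*n + 3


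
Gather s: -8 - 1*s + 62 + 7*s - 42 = 6*s + 12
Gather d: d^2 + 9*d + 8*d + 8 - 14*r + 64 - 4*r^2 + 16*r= d^2 + 17*d - 4*r^2 + 2*r + 72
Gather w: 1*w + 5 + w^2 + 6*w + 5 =w^2 + 7*w + 10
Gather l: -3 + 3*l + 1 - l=2*l - 2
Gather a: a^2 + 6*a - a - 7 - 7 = a^2 + 5*a - 14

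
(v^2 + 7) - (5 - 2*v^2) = 3*v^2 + 2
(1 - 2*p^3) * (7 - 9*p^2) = 18*p^5 - 14*p^3 - 9*p^2 + 7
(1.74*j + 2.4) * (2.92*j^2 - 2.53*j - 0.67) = 5.0808*j^3 + 2.6058*j^2 - 7.2378*j - 1.608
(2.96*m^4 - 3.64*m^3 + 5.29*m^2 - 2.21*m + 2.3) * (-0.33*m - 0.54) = -0.9768*m^5 - 0.3972*m^4 + 0.2199*m^3 - 2.1273*m^2 + 0.4344*m - 1.242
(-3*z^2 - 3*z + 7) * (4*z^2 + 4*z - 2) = -12*z^4 - 24*z^3 + 22*z^2 + 34*z - 14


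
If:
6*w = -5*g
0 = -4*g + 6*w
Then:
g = 0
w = 0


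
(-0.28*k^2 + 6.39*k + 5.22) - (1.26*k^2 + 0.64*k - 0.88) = -1.54*k^2 + 5.75*k + 6.1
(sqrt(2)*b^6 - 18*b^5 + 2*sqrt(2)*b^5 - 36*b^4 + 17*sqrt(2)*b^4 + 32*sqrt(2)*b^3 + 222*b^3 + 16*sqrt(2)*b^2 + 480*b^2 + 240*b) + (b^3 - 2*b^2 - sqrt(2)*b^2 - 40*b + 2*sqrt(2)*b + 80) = sqrt(2)*b^6 - 18*b^5 + 2*sqrt(2)*b^5 - 36*b^4 + 17*sqrt(2)*b^4 + 32*sqrt(2)*b^3 + 223*b^3 + 15*sqrt(2)*b^2 + 478*b^2 + 2*sqrt(2)*b + 200*b + 80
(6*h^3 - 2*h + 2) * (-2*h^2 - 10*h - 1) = -12*h^5 - 60*h^4 - 2*h^3 + 16*h^2 - 18*h - 2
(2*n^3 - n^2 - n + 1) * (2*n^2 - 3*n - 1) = 4*n^5 - 8*n^4 - n^3 + 6*n^2 - 2*n - 1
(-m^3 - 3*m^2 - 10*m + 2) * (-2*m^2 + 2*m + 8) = 2*m^5 + 4*m^4 + 6*m^3 - 48*m^2 - 76*m + 16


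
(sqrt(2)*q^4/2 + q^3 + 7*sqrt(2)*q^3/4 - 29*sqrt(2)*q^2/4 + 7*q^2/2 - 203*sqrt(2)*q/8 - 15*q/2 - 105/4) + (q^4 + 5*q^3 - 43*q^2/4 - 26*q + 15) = sqrt(2)*q^4/2 + q^4 + 7*sqrt(2)*q^3/4 + 6*q^3 - 29*sqrt(2)*q^2/4 - 29*q^2/4 - 203*sqrt(2)*q/8 - 67*q/2 - 45/4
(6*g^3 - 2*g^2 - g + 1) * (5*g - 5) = 30*g^4 - 40*g^3 + 5*g^2 + 10*g - 5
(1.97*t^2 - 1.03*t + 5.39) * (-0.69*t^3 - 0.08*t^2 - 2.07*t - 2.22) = -1.3593*t^5 + 0.5531*t^4 - 7.7146*t^3 - 2.6725*t^2 - 8.8707*t - 11.9658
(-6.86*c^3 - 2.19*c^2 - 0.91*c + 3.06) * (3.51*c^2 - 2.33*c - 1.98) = -24.0786*c^5 + 8.2969*c^4 + 15.4914*c^3 + 17.1971*c^2 - 5.328*c - 6.0588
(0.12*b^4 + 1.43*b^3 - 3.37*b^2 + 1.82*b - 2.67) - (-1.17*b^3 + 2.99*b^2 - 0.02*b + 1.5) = 0.12*b^4 + 2.6*b^3 - 6.36*b^2 + 1.84*b - 4.17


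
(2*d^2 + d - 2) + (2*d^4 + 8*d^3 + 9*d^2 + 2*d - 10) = 2*d^4 + 8*d^3 + 11*d^2 + 3*d - 12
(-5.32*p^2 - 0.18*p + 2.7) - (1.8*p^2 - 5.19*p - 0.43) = -7.12*p^2 + 5.01*p + 3.13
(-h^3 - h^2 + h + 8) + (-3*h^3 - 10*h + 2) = -4*h^3 - h^2 - 9*h + 10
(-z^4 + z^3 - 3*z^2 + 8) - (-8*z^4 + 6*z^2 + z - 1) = 7*z^4 + z^3 - 9*z^2 - z + 9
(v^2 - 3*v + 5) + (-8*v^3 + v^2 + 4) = -8*v^3 + 2*v^2 - 3*v + 9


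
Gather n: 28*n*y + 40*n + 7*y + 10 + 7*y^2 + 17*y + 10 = n*(28*y + 40) + 7*y^2 + 24*y + 20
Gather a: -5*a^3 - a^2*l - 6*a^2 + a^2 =-5*a^3 + a^2*(-l - 5)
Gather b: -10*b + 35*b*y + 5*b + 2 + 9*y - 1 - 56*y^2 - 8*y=b*(35*y - 5) - 56*y^2 + y + 1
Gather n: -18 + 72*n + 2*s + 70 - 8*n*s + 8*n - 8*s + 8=n*(80 - 8*s) - 6*s + 60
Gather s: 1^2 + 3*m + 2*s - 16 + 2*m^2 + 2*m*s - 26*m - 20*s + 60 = 2*m^2 - 23*m + s*(2*m - 18) + 45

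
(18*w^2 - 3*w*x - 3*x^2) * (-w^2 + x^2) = -18*w^4 + 3*w^3*x + 21*w^2*x^2 - 3*w*x^3 - 3*x^4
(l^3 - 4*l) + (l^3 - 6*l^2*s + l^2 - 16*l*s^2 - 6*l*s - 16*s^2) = 2*l^3 - 6*l^2*s + l^2 - 16*l*s^2 - 6*l*s - 4*l - 16*s^2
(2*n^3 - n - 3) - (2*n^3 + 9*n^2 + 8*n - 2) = -9*n^2 - 9*n - 1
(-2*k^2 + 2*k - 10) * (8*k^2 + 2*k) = -16*k^4 + 12*k^3 - 76*k^2 - 20*k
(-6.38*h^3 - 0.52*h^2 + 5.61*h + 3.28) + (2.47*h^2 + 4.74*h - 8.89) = -6.38*h^3 + 1.95*h^2 + 10.35*h - 5.61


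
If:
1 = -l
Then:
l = -1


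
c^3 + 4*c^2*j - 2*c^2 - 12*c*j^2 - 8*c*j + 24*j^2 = (c - 2)*(c - 2*j)*(c + 6*j)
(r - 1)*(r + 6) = r^2 + 5*r - 6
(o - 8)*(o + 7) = o^2 - o - 56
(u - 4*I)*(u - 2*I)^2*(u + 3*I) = u^4 - 5*I*u^3 + 4*u^2 - 44*I*u - 48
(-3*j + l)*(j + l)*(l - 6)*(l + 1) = -3*j^2*l^2 + 15*j^2*l + 18*j^2 - 2*j*l^3 + 10*j*l^2 + 12*j*l + l^4 - 5*l^3 - 6*l^2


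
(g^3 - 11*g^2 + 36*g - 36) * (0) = 0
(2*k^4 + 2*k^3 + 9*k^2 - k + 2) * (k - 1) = 2*k^5 + 7*k^3 - 10*k^2 + 3*k - 2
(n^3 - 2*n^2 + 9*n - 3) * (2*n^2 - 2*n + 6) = 2*n^5 - 6*n^4 + 28*n^3 - 36*n^2 + 60*n - 18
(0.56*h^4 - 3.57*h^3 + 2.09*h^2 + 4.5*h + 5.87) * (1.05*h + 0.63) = 0.588*h^5 - 3.3957*h^4 - 0.0545999999999998*h^3 + 6.0417*h^2 + 8.9985*h + 3.6981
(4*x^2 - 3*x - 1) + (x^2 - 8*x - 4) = 5*x^2 - 11*x - 5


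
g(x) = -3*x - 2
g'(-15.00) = -3.00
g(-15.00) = 43.00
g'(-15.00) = -3.00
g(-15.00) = 43.00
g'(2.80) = -3.00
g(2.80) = -10.40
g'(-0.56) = -3.00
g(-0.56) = -0.32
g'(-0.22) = -3.00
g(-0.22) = -1.34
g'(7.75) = -3.00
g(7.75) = -25.25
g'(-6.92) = -3.00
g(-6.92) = 18.76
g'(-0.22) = -3.00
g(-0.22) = -1.34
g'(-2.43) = -3.00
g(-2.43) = 5.29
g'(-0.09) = -3.00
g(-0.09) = -1.73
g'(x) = -3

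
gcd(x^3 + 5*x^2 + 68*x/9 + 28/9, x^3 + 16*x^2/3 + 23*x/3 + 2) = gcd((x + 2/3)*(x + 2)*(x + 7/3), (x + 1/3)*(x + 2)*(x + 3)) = x + 2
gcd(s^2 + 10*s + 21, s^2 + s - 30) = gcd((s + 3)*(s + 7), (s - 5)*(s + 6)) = 1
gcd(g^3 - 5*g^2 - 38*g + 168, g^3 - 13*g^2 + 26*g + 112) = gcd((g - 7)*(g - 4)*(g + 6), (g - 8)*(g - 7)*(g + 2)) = g - 7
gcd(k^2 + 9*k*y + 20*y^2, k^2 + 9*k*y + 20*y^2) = k^2 + 9*k*y + 20*y^2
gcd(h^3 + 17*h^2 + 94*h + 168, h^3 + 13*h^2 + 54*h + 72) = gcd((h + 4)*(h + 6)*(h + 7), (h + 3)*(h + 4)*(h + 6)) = h^2 + 10*h + 24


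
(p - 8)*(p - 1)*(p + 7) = p^3 - 2*p^2 - 55*p + 56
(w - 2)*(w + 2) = w^2 - 4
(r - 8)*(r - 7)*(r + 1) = r^3 - 14*r^2 + 41*r + 56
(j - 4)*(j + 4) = j^2 - 16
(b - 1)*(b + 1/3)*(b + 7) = b^3 + 19*b^2/3 - 5*b - 7/3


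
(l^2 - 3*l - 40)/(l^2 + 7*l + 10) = (l - 8)/(l + 2)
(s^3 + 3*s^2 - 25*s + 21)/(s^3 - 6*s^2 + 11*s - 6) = (s + 7)/(s - 2)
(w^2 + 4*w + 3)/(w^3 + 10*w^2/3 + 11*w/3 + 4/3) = 3*(w + 3)/(3*w^2 + 7*w + 4)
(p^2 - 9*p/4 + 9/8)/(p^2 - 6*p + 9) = (8*p^2 - 18*p + 9)/(8*(p^2 - 6*p + 9))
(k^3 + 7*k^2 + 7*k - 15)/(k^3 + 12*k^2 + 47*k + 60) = (k - 1)/(k + 4)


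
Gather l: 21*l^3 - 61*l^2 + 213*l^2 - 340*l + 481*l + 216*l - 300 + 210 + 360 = 21*l^3 + 152*l^2 + 357*l + 270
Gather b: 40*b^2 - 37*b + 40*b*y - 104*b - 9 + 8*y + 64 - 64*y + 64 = 40*b^2 + b*(40*y - 141) - 56*y + 119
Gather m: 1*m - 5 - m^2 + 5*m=-m^2 + 6*m - 5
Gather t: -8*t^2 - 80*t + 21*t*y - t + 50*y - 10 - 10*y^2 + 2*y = -8*t^2 + t*(21*y - 81) - 10*y^2 + 52*y - 10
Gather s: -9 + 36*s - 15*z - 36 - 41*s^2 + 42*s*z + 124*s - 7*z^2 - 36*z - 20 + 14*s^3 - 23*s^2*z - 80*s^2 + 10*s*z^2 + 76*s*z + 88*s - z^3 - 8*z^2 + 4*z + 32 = 14*s^3 + s^2*(-23*z - 121) + s*(10*z^2 + 118*z + 248) - z^3 - 15*z^2 - 47*z - 33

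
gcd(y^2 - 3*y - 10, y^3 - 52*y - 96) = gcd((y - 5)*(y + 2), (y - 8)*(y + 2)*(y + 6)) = y + 2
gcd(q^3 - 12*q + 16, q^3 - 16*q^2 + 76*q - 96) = q - 2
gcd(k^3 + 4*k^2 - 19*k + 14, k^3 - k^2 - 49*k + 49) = k^2 + 6*k - 7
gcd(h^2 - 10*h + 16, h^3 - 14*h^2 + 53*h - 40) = h - 8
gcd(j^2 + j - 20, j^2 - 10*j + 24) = j - 4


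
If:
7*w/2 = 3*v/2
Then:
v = 7*w/3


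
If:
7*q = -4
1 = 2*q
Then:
No Solution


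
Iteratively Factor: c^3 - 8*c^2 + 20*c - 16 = (c - 2)*(c^2 - 6*c + 8) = (c - 2)^2*(c - 4)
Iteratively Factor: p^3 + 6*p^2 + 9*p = (p + 3)*(p^2 + 3*p) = (p + 3)^2*(p)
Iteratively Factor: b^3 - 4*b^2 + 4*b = (b - 2)*(b^2 - 2*b) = b*(b - 2)*(b - 2)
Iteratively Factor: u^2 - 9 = (u + 3)*(u - 3)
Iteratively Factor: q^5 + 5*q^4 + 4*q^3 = (q + 1)*(q^4 + 4*q^3) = q*(q + 1)*(q^3 + 4*q^2) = q^2*(q + 1)*(q^2 + 4*q) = q^3*(q + 1)*(q + 4)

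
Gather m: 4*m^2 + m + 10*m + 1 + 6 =4*m^2 + 11*m + 7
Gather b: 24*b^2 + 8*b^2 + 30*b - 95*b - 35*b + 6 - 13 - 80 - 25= 32*b^2 - 100*b - 112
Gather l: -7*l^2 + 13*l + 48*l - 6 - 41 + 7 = -7*l^2 + 61*l - 40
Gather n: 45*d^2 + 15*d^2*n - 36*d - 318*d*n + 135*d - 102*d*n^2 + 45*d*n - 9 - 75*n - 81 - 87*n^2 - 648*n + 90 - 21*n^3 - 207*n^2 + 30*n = 45*d^2 + 99*d - 21*n^3 + n^2*(-102*d - 294) + n*(15*d^2 - 273*d - 693)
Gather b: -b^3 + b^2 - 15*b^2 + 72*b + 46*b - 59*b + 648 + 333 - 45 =-b^3 - 14*b^2 + 59*b + 936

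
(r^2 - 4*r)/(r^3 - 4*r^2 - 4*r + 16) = r/(r^2 - 4)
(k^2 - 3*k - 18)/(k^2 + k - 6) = (k - 6)/(k - 2)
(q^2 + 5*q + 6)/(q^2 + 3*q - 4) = (q^2 + 5*q + 6)/(q^2 + 3*q - 4)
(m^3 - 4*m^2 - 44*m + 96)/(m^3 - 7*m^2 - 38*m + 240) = (m - 2)/(m - 5)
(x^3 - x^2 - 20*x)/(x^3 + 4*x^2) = (x - 5)/x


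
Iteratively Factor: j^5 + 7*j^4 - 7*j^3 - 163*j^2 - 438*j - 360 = (j + 3)*(j^4 + 4*j^3 - 19*j^2 - 106*j - 120) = (j + 2)*(j + 3)*(j^3 + 2*j^2 - 23*j - 60) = (j + 2)*(j + 3)^2*(j^2 - j - 20) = (j + 2)*(j + 3)^2*(j + 4)*(j - 5)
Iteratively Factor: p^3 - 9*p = (p + 3)*(p^2 - 3*p) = p*(p + 3)*(p - 3)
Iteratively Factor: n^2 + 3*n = (n)*(n + 3)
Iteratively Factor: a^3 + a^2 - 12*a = (a)*(a^2 + a - 12) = a*(a + 4)*(a - 3)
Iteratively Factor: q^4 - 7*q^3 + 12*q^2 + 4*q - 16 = (q - 2)*(q^3 - 5*q^2 + 2*q + 8) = (q - 4)*(q - 2)*(q^2 - q - 2) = (q - 4)*(q - 2)*(q + 1)*(q - 2)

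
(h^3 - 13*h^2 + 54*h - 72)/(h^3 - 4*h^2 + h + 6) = (h^2 - 10*h + 24)/(h^2 - h - 2)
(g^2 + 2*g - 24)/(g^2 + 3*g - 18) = (g - 4)/(g - 3)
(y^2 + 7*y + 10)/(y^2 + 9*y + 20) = (y + 2)/(y + 4)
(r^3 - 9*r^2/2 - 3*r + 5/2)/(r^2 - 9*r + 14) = (2*r^3 - 9*r^2 - 6*r + 5)/(2*(r^2 - 9*r + 14))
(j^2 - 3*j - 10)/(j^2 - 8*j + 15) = (j + 2)/(j - 3)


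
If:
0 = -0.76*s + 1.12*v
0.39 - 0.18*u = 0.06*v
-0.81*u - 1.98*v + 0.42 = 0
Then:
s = -1.15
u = 2.43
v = -0.78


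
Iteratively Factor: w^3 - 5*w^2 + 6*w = (w - 3)*(w^2 - 2*w) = (w - 3)*(w - 2)*(w)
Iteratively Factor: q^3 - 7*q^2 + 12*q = (q)*(q^2 - 7*q + 12) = q*(q - 4)*(q - 3)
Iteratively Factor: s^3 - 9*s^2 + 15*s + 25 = (s - 5)*(s^2 - 4*s - 5) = (s - 5)^2*(s + 1)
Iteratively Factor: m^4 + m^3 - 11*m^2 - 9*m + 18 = (m - 3)*(m^3 + 4*m^2 + m - 6) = (m - 3)*(m + 3)*(m^2 + m - 2) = (m - 3)*(m - 1)*(m + 3)*(m + 2)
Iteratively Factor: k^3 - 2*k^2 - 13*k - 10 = (k + 2)*(k^2 - 4*k - 5) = (k + 1)*(k + 2)*(k - 5)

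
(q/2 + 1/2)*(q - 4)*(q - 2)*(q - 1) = q^4/2 - 3*q^3 + 7*q^2/2 + 3*q - 4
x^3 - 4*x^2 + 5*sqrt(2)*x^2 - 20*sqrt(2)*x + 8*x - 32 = (x - 4)*(x + sqrt(2))*(x + 4*sqrt(2))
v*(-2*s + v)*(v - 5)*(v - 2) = -2*s*v^3 + 14*s*v^2 - 20*s*v + v^4 - 7*v^3 + 10*v^2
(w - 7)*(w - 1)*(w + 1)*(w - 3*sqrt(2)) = w^4 - 7*w^3 - 3*sqrt(2)*w^3 - w^2 + 21*sqrt(2)*w^2 + 3*sqrt(2)*w + 7*w - 21*sqrt(2)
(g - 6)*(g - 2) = g^2 - 8*g + 12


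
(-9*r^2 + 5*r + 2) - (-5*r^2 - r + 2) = -4*r^2 + 6*r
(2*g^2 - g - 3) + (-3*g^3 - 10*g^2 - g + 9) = -3*g^3 - 8*g^2 - 2*g + 6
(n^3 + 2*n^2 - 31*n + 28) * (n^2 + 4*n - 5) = n^5 + 6*n^4 - 28*n^3 - 106*n^2 + 267*n - 140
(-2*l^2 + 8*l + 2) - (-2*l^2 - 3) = 8*l + 5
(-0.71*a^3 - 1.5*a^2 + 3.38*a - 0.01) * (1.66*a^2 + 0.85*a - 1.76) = -1.1786*a^5 - 3.0935*a^4 + 5.5854*a^3 + 5.4964*a^2 - 5.9573*a + 0.0176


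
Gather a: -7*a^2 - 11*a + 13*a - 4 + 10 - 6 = -7*a^2 + 2*a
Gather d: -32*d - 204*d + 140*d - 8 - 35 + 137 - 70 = 24 - 96*d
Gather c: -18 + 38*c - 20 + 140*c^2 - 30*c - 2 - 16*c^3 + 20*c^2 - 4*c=-16*c^3 + 160*c^2 + 4*c - 40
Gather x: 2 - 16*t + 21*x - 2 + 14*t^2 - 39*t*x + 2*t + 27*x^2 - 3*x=14*t^2 - 14*t + 27*x^2 + x*(18 - 39*t)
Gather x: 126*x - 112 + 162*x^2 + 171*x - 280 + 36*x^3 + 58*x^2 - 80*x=36*x^3 + 220*x^2 + 217*x - 392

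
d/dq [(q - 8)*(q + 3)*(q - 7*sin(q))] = -(q - 8)*(q + 3)*(7*cos(q) - 1) + (q - 8)*(q - 7*sin(q)) + (q + 3)*(q - 7*sin(q))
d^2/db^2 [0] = 0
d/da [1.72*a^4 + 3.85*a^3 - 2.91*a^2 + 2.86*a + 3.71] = 6.88*a^3 + 11.55*a^2 - 5.82*a + 2.86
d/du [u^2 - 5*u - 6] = 2*u - 5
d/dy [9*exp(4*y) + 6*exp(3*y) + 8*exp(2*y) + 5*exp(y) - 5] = (36*exp(3*y) + 18*exp(2*y) + 16*exp(y) + 5)*exp(y)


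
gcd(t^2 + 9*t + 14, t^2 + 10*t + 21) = t + 7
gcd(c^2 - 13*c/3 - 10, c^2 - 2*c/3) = 1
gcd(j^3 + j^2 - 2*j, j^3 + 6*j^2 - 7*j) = j^2 - j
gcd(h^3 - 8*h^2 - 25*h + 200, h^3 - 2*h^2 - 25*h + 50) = h^2 - 25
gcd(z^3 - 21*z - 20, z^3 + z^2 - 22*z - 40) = z^2 - z - 20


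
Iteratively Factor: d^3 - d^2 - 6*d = (d)*(d^2 - d - 6) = d*(d + 2)*(d - 3)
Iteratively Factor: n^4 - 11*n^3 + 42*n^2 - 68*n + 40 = (n - 2)*(n^3 - 9*n^2 + 24*n - 20) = (n - 2)^2*(n^2 - 7*n + 10) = (n - 5)*(n - 2)^2*(n - 2)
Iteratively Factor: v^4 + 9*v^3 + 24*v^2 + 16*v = (v + 4)*(v^3 + 5*v^2 + 4*v) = (v + 4)^2*(v^2 + v) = (v + 1)*(v + 4)^2*(v)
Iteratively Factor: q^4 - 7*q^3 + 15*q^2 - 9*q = (q)*(q^3 - 7*q^2 + 15*q - 9) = q*(q - 1)*(q^2 - 6*q + 9) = q*(q - 3)*(q - 1)*(q - 3)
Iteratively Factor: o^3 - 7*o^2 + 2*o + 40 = (o - 5)*(o^2 - 2*o - 8) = (o - 5)*(o - 4)*(o + 2)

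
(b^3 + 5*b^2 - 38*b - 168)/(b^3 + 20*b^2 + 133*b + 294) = (b^2 - 2*b - 24)/(b^2 + 13*b + 42)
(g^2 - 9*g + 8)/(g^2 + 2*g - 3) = (g - 8)/(g + 3)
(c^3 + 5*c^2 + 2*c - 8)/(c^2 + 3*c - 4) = c + 2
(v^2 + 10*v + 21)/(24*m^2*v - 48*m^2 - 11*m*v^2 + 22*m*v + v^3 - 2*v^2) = (v^2 + 10*v + 21)/(24*m^2*v - 48*m^2 - 11*m*v^2 + 22*m*v + v^3 - 2*v^2)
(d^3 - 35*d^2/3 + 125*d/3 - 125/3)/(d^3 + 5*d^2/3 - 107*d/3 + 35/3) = (3*d^2 - 20*d + 25)/(3*d^2 + 20*d - 7)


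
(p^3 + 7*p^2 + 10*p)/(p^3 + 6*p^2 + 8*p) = (p + 5)/(p + 4)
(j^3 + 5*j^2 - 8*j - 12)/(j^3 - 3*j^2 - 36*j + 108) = (j^2 - j - 2)/(j^2 - 9*j + 18)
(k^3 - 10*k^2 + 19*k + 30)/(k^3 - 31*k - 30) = (k - 5)/(k + 5)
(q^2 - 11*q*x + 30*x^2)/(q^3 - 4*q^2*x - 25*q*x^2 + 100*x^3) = (-q + 6*x)/(-q^2 - q*x + 20*x^2)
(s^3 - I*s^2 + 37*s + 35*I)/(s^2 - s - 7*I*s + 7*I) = (s^2 + 6*I*s - 5)/(s - 1)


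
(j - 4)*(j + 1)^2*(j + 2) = j^4 - 11*j^2 - 18*j - 8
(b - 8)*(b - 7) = b^2 - 15*b + 56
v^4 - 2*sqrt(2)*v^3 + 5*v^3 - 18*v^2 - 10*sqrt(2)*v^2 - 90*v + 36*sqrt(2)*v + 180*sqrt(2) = (v + 5)*(v - 3*sqrt(2))*(v - 2*sqrt(2))*(v + 3*sqrt(2))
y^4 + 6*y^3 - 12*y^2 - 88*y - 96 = (y - 4)*(y + 2)^2*(y + 6)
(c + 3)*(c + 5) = c^2 + 8*c + 15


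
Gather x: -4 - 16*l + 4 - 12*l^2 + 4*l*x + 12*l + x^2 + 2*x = -12*l^2 - 4*l + x^2 + x*(4*l + 2)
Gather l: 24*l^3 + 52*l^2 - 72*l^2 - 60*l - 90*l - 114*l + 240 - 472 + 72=24*l^3 - 20*l^2 - 264*l - 160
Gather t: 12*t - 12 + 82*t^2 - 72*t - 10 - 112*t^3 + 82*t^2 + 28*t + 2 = -112*t^3 + 164*t^2 - 32*t - 20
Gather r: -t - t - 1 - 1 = -2*t - 2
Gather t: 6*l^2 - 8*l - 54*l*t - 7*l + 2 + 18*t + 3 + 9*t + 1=6*l^2 - 15*l + t*(27 - 54*l) + 6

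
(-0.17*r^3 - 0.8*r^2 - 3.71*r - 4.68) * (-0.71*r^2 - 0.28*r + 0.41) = 0.1207*r^5 + 0.6156*r^4 + 2.7884*r^3 + 4.0336*r^2 - 0.2107*r - 1.9188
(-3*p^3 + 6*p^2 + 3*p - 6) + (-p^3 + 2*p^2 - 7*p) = -4*p^3 + 8*p^2 - 4*p - 6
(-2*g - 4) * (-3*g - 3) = 6*g^2 + 18*g + 12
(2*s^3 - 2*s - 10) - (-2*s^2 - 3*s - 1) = 2*s^3 + 2*s^2 + s - 9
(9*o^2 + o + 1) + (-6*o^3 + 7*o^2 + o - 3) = -6*o^3 + 16*o^2 + 2*o - 2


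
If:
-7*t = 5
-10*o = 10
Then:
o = -1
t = -5/7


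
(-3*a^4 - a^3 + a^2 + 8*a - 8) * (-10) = 30*a^4 + 10*a^3 - 10*a^2 - 80*a + 80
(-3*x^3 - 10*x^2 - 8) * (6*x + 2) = -18*x^4 - 66*x^3 - 20*x^2 - 48*x - 16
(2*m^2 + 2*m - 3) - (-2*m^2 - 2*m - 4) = 4*m^2 + 4*m + 1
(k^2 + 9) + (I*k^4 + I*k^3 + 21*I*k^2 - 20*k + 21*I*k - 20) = I*k^4 + I*k^3 + k^2 + 21*I*k^2 - 20*k + 21*I*k - 11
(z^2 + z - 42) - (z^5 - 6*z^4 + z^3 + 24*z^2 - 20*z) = -z^5 + 6*z^4 - z^3 - 23*z^2 + 21*z - 42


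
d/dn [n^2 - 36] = 2*n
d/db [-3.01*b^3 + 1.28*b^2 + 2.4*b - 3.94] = -9.03*b^2 + 2.56*b + 2.4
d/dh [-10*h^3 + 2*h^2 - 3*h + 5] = -30*h^2 + 4*h - 3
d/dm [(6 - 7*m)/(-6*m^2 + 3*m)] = 2*(-7*m^2 + 12*m - 3)/(3*m^2*(4*m^2 - 4*m + 1))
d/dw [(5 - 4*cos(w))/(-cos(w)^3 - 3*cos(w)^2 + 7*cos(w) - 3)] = (8*cos(w)^3 - 3*cos(w)^2 - 30*cos(w) + 23)*sin(w)/((cos(w) - 1)^2*(cos(w)^2 + 4*cos(w) - 3)^2)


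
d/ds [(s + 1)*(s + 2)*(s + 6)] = 3*s^2 + 18*s + 20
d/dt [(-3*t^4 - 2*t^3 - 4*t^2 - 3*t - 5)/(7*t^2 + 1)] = (-42*t^5 - 14*t^4 - 12*t^3 + 15*t^2 + 62*t - 3)/(49*t^4 + 14*t^2 + 1)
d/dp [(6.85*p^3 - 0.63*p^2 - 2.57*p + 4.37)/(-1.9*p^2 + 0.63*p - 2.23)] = (-13.015*p^4 + 8.631*p^3 - 51.1064*p^2 + 19.4158*p + 2.978)/(3.61*p^4 - 2.394*p^3 + 8.8709*p^2 - 2.8098*p + 4.9729)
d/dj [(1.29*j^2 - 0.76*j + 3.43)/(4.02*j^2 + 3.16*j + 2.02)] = (7.1316*j^2 - 22.3656*j - 12.374)/(16.1604*j^4 + 25.4064*j^3 + 26.2264*j^2 + 12.7664*j + 4.0804)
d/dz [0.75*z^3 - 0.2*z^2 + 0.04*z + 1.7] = 2.25*z^2 - 0.4*z + 0.04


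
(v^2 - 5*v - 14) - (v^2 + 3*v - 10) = -8*v - 4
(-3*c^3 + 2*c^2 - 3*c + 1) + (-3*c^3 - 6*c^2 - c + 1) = -6*c^3 - 4*c^2 - 4*c + 2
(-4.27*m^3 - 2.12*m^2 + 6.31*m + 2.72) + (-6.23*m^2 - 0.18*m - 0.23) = -4.27*m^3 - 8.35*m^2 + 6.13*m + 2.49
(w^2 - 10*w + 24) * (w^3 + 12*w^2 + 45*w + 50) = w^5 + 2*w^4 - 51*w^3 - 112*w^2 + 580*w + 1200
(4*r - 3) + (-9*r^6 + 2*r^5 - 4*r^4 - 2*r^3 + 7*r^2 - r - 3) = -9*r^6 + 2*r^5 - 4*r^4 - 2*r^3 + 7*r^2 + 3*r - 6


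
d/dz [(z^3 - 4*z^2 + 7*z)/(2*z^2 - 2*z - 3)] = (2*z^4 - 4*z^3 - 15*z^2 + 24*z - 21)/(4*z^4 - 8*z^3 - 8*z^2 + 12*z + 9)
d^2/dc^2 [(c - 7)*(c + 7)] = 2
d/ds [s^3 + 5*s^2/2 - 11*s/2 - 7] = 3*s^2 + 5*s - 11/2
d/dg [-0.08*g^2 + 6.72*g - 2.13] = 6.72 - 0.16*g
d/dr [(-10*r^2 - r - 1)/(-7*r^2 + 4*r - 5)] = (-47*r^2 + 86*r + 9)/(49*r^4 - 56*r^3 + 86*r^2 - 40*r + 25)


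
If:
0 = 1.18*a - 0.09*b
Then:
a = 0.076271186440678*b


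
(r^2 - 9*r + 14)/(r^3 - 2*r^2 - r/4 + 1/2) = 4*(r - 7)/(4*r^2 - 1)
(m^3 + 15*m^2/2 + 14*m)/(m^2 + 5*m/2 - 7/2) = m*(m + 4)/(m - 1)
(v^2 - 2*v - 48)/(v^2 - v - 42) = (v - 8)/(v - 7)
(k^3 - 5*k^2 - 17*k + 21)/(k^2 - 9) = (k^2 - 8*k + 7)/(k - 3)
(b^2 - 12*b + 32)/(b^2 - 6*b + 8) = (b - 8)/(b - 2)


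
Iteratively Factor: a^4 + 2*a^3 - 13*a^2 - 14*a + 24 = (a + 4)*(a^3 - 2*a^2 - 5*a + 6) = (a - 3)*(a + 4)*(a^2 + a - 2) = (a - 3)*(a + 2)*(a + 4)*(a - 1)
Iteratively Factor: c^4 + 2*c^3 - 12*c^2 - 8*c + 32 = (c - 2)*(c^3 + 4*c^2 - 4*c - 16) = (c - 2)*(c + 2)*(c^2 + 2*c - 8) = (c - 2)*(c + 2)*(c + 4)*(c - 2)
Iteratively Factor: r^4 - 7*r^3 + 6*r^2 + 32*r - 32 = (r - 1)*(r^3 - 6*r^2 + 32) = (r - 4)*(r - 1)*(r^2 - 2*r - 8) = (r - 4)*(r - 1)*(r + 2)*(r - 4)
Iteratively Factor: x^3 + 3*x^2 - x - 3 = (x - 1)*(x^2 + 4*x + 3) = (x - 1)*(x + 3)*(x + 1)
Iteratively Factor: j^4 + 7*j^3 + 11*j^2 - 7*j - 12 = (j + 4)*(j^3 + 3*j^2 - j - 3) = (j + 1)*(j + 4)*(j^2 + 2*j - 3) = (j + 1)*(j + 3)*(j + 4)*(j - 1)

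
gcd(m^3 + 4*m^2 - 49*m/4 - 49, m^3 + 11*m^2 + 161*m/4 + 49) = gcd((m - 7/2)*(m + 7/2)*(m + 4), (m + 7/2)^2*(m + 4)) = m^2 + 15*m/2 + 14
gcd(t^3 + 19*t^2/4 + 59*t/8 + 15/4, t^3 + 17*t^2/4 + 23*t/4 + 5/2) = t^2 + 13*t/4 + 5/2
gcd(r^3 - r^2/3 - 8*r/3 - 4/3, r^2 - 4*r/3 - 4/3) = r^2 - 4*r/3 - 4/3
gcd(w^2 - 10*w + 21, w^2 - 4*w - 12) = 1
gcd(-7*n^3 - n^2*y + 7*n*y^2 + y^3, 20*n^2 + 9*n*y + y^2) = 1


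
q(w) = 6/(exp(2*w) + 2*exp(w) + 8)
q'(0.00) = -0.20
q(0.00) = 0.55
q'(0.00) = -0.20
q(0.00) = 0.55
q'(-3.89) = -0.00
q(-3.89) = 0.75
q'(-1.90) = -0.03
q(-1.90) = 0.72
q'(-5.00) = -0.00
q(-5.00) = 0.75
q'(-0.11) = -0.18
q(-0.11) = 0.57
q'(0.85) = -0.28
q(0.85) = 0.33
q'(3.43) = -0.01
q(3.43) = 0.01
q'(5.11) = -0.00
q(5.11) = 0.00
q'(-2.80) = -0.01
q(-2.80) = 0.74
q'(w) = 6*(-2*exp(2*w) - 2*exp(w))/(exp(2*w) + 2*exp(w) + 8)^2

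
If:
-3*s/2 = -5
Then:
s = 10/3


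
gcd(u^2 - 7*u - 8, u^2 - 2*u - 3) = u + 1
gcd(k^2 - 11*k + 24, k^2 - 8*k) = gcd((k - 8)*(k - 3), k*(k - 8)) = k - 8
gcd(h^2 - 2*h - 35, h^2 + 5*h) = h + 5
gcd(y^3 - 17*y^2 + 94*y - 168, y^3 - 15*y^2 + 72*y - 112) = y^2 - 11*y + 28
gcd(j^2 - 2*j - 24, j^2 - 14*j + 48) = j - 6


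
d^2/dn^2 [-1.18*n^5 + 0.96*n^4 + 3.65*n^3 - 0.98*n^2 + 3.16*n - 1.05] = -23.6*n^3 + 11.52*n^2 + 21.9*n - 1.96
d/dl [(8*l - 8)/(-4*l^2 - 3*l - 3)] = 16*(2*l^2 - 4*l - 3)/(16*l^4 + 24*l^3 + 33*l^2 + 18*l + 9)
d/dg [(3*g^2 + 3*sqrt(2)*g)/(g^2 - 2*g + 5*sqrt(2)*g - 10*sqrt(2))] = 6*(-g^2 + 2*sqrt(2)*g^2 - 10*sqrt(2)*g - 10)/(g^4 - 4*g^3 + 10*sqrt(2)*g^3 - 40*sqrt(2)*g^2 + 54*g^2 - 200*g + 40*sqrt(2)*g + 200)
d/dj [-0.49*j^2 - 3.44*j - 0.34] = -0.98*j - 3.44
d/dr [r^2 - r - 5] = 2*r - 1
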